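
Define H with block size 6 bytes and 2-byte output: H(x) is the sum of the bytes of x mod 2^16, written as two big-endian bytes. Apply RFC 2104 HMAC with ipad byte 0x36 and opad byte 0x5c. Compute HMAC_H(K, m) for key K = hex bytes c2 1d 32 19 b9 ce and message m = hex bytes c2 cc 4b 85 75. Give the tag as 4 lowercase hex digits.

Key hex bytes c2 1d 32 19 b9 ce is exactly B = 6 bytes: K' = c2 1d 32 19 b9 ce.
K' ⊕ ipad = f4 2b 04 2f 8f f8.  K' ⊕ opad = 9e 41 6e 45 e5 92.
Inner input = (K'⊕ipad) ∥ m = f4 2b 04 2f 8f f8 ∥ c2 cc 4b 85 75.
Inner hash: sum = 244+43+4+47+143+248+194+204+75+133+117 = 1452 → 05 ac.
Outer input = (K'⊕opad) ∥ inner = 9e 41 6e 45 e5 92 ∥ 05 ac.
Outer hash (tag): sum = 158+65+110+69+229+146+5+172 = 954 → 03 ba.

03ba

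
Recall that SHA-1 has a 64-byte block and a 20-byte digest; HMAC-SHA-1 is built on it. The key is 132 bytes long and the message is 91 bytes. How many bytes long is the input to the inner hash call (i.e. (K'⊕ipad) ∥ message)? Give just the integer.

155

Key is 132 > 64 bytes, so it is hashed to 20 bytes then zero-padded to 64: |K'| = 64.
Inner input = (K'⊕ipad) ∥ m → 64 + 91 = 155 bytes.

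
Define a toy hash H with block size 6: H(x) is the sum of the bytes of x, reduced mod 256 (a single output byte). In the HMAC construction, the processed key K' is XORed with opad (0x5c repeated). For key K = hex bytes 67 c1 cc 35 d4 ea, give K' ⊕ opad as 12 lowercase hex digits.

Key hex bytes 67 c1 cc 35 d4 ea is exactly B = 6 bytes: K' = 67 c1 cc 35 d4 ea.
XOR each byte with 0x5c: 67⊕5c=3b, c1⊕5c=9d, cc⊕5c=90, 35⊕5c=69, d4⊕5c=88, ea⊕5c=b6.

3b9d906988b6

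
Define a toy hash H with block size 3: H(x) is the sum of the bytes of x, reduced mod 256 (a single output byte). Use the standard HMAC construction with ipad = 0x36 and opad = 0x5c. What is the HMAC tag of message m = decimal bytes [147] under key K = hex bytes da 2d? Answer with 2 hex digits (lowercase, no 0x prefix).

Key hex bytes da 2d is 2 bytes ≤ B = 3; zero-pad to 3 bytes: K' = da 2d 00.
K' ⊕ ipad = ec 1b 36.  K' ⊕ opad = 86 71 5c.
Inner input = (K'⊕ipad) ∥ m = ec 1b 36 ∥ 93.
Inner hash: sum = 236+27+54+147 = 464; mod 256 = 208 → d0.
Outer input = (K'⊕opad) ∥ inner = 86 71 5c ∥ d0.
Outer hash (tag): sum = 134+113+92+208 = 547; mod 256 = 35 → 23.

23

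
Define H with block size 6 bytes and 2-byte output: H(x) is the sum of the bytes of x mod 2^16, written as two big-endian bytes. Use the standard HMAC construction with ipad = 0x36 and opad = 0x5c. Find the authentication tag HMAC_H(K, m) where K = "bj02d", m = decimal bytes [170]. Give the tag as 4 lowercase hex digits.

02cf

Key "bj02d" = 62 6a 30 32 64 is 5 bytes ≤ B = 6; zero-pad to 6 bytes: K' = 62 6a 30 32 64 00.
K' ⊕ ipad = 54 5c 06 04 52 36.  K' ⊕ opad = 3e 36 6c 6e 38 5c.
Inner input = (K'⊕ipad) ∥ m = 54 5c 06 04 52 36 ∥ aa.
Inner hash: sum = 84+92+6+4+82+54+170 = 492 → 01 ec.
Outer input = (K'⊕opad) ∥ inner = 3e 36 6c 6e 38 5c ∥ 01 ec.
Outer hash (tag): sum = 62+54+108+110+56+92+1+236 = 719 → 02 cf.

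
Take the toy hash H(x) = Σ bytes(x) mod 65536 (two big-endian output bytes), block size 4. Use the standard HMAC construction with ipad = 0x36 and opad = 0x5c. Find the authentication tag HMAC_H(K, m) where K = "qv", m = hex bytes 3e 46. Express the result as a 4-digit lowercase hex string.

0187

Key "qv" = 71 76 is 2 bytes ≤ B = 4; zero-pad to 4 bytes: K' = 71 76 00 00.
K' ⊕ ipad = 47 40 36 36.  K' ⊕ opad = 2d 2a 5c 5c.
Inner input = (K'⊕ipad) ∥ m = 47 40 36 36 ∥ 3e 46.
Inner hash: sum = 71+64+54+54+62+70 = 375 → 01 77.
Outer input = (K'⊕opad) ∥ inner = 2d 2a 5c 5c ∥ 01 77.
Outer hash (tag): sum = 45+42+92+92+1+119 = 391 → 01 87.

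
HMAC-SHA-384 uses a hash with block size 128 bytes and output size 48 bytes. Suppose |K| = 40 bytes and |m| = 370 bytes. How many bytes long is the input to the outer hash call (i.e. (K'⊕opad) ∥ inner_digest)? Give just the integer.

Key is 40 ≤ 128 bytes, zero-padded: |K'| = 128.
Outer input = (K'⊕opad) ∥ H(inner) → 128 + 48 = 176 bytes.

176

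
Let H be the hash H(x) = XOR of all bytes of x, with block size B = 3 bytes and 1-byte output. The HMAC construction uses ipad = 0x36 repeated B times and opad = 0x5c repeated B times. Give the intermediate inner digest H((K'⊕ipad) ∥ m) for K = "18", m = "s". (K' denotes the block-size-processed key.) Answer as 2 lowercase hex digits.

Key "18" = 31 38 is 2 bytes ≤ B = 3; zero-pad to 3 bytes: K' = 31 38 00.
K' ⊕ ipad = 07 0e 36.
Inner input = 07 0e 36 ∥ 73.
Inner hash: XOR 07⊕0e⊕36⊕73 = 4c.

4c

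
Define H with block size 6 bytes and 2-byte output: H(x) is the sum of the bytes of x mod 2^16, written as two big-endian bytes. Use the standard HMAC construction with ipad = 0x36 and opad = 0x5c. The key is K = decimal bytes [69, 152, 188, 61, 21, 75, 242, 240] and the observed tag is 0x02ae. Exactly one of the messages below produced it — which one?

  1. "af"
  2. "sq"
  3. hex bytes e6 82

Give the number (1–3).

3

Key decimal bytes [69, 152, 188, 61, 21, 75, 242, 240] = 45 98 bc 3d 15 4b f2 f0 is 8 bytes > B = 6, so hash it first: H(key) = 04 18, then zero-pad to 6 bytes: K' = 04 18 00 00 00 00.
K' ⊕ ipad = 32 2e 36 36 36 36; K' ⊕ opad = 58 44 5c 5c 5c 5c.
m1: inner = H(32 2e 36 36 36 36 61 66) = 01 ff; tag = H(58 44 5c 5c 5c 5c 01 ff) = 030c
m2: inner = H(32 2e 36 36 36 36 73 71) = 02 1c; tag = H(58 44 5c 5c 5c 5c 02 1c) = 022a
m3: inner = H(32 2e 36 36 36 36 e6 82) = 02 a0; tag = H(58 44 5c 5c 5c 5c 02 a0) = 02ae ← matches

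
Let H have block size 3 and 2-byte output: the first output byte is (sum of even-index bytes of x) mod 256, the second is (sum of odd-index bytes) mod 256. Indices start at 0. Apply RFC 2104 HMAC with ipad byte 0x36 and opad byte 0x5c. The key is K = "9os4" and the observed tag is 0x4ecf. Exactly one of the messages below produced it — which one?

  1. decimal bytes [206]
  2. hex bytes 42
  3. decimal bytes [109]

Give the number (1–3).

Key "9os4" = 39 6f 73 34 is 4 bytes > B = 3, so hash it first: H(key) = ac a3, then zero-pad to 3 bytes: K' = ac a3 00.
K' ⊕ ipad = 9a 95 36; K' ⊕ opad = f0 ff 5c.
m1: inner = H(9a 95 36 ce) = d0 63; tag = H(f0 ff 5c d0 63) = afcf
m2: inner = H(9a 95 36 42) = d0 d7; tag = H(f0 ff 5c d0 d7) = 23cf
m3: inner = H(9a 95 36 6d) = d0 02; tag = H(f0 ff 5c d0 02) = 4ecf ← matches

3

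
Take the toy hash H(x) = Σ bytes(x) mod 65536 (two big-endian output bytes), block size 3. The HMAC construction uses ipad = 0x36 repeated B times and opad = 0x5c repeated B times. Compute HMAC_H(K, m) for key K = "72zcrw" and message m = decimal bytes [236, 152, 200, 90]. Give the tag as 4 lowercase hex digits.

Key "72zcrw" = 37 32 7a 63 72 77 is 6 bytes > B = 3, so hash it first: H(key) = 02 2f, then zero-pad to 3 bytes: K' = 02 2f 00.
K' ⊕ ipad = 34 19 36.  K' ⊕ opad = 5e 73 5c.
Inner input = (K'⊕ipad) ∥ m = 34 19 36 ∥ ec 98 c8 5a.
Inner hash: sum = 52+25+54+236+152+200+90 = 809 → 03 29.
Outer input = (K'⊕opad) ∥ inner = 5e 73 5c ∥ 03 29.
Outer hash (tag): sum = 94+115+92+3+41 = 345 → 01 59.

0159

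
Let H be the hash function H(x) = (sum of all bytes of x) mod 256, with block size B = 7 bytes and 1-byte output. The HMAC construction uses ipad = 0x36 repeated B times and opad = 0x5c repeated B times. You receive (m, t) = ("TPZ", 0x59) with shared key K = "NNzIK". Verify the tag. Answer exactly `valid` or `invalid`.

Key "NNzIK" = 4e 4e 7a 49 4b is 5 bytes ≤ B = 7; zero-pad to 7 bytes: K' = 4e 4e 7a 49 4b 00 00.
K' ⊕ ipad = 78 78 4c 7f 7d 36 36; K' ⊕ opad = 12 12 26 15 17 5c 5c.
Inner hash: sum = 120+120+76+127+125+54+54+84+80+90 = 930; mod 256 = 162 → a2.
Outer hash (recomputed tag): sum = 18+18+38+21+23+92+92+162 = 464; mod 256 = 208 → d0.
Recomputed tag = d0; claimed = 59 → mismatch.

invalid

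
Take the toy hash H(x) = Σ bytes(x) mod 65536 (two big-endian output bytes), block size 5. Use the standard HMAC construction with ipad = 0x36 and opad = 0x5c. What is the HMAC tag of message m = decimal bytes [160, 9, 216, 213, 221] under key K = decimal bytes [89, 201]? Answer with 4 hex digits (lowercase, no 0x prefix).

Key decimal bytes [89, 201] = 59 c9 is 2 bytes ≤ B = 5; zero-pad to 5 bytes: K' = 59 c9 00 00 00.
K' ⊕ ipad = 6f ff 36 36 36.  K' ⊕ opad = 05 95 5c 5c 5c.
Inner input = (K'⊕ipad) ∥ m = 6f ff 36 36 36 ∥ a0 09 d8 d5 dd.
Inner hash: sum = 111+255+54+54+54+160+9+216+213+221 = 1347 → 05 43.
Outer input = (K'⊕opad) ∥ inner = 05 95 5c 5c 5c ∥ 05 43.
Outer hash (tag): sum = 5+149+92+92+92+5+67 = 502 → 01 f6.

01f6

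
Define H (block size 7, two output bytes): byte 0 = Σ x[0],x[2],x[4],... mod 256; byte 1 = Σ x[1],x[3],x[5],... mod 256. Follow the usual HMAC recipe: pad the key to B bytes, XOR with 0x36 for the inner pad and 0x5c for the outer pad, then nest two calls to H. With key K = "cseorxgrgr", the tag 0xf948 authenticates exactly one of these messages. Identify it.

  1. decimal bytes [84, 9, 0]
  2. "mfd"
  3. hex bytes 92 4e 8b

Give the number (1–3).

3

Key "cseorxgrgr" = 63 73 65 6f 72 78 67 72 67 72 is 10 bytes > B = 7, so hash it first: H(key) = 08 3e, then zero-pad to 7 bytes: K' = 08 3e 00 00 00 00 00.
K' ⊕ ipad = 3e 08 36 36 36 36 36; K' ⊕ opad = 54 62 5c 5c 5c 5c 5c.
m1: inner = H(3e 08 36 36 36 36 36 54 09 00) = e9 c8; tag = H(54 62 5c 5c 5c 5c 5c e9 c8) = 3003
m2: inner = H(3e 08 36 36 36 36 36 6d 66 64) = 46 45; tag = H(54 62 5c 5c 5c 5c 5c 46 45) = ad60
m3: inner = H(3e 08 36 36 36 36 36 92 4e 8b) = 2e 91; tag = H(54 62 5c 5c 5c 5c 5c 2e 91) = f948 ← matches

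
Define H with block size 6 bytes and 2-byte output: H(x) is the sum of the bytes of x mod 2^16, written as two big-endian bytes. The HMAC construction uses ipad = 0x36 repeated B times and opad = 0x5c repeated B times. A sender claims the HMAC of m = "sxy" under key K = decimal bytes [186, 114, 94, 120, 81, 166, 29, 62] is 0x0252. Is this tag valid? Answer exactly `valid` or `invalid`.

Key decimal bytes [186, 114, 94, 120, 81, 166, 29, 62] = ba 72 5e 78 51 a6 1d 3e is 8 bytes > B = 6, so hash it first: H(key) = 03 54, then zero-pad to 6 bytes: K' = 03 54 00 00 00 00.
K' ⊕ ipad = 35 62 36 36 36 36; K' ⊕ opad = 5f 08 5c 5c 5c 5c.
Inner hash: sum = 53+98+54+54+54+54+115+120+121 = 723 → 02 d3.
Outer hash (recomputed tag): sum = 95+8+92+92+92+92+2+211 = 684 → 02 ac.
Recomputed tag = 02ac; claimed = 0252 → mismatch.

invalid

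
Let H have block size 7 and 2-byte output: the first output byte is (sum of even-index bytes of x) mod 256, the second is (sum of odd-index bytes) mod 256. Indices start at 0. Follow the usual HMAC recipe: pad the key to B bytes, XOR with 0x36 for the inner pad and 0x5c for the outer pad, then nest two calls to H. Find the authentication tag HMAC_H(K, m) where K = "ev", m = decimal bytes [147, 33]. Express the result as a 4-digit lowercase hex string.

Key "ev" = 65 76 is 2 bytes ≤ B = 7; zero-pad to 7 bytes: K' = 65 76 00 00 00 00 00.
K' ⊕ ipad = 53 40 36 36 36 36 36.  K' ⊕ opad = 39 2a 5c 5c 5c 5c 5c.
Inner input = (K'⊕ipad) ∥ m = 53 40 36 36 36 36 36 ∥ 93 21.
Inner hash: even-index sum = 278 mod 256 = 22; odd-index sum = 319 mod 256 = 63 → 16 3f.
Outer input = (K'⊕opad) ∥ inner = 39 2a 5c 5c 5c 5c 5c ∥ 16 3f.
Outer hash (tag): even-index sum = 396 mod 256 = 140; odd-index sum = 248 mod 256 = 248 → 8c f8.

8cf8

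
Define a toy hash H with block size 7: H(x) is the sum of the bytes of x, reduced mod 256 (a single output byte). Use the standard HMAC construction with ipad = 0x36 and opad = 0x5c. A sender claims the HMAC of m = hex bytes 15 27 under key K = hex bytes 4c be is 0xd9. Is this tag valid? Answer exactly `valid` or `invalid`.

Key hex bytes 4c be is 2 bytes ≤ B = 7; zero-pad to 7 bytes: K' = 4c be 00 00 00 00 00.
K' ⊕ ipad = 7a 88 36 36 36 36 36; K' ⊕ opad = 10 e2 5c 5c 5c 5c 5c.
Inner hash: sum = 122+136+54+54+54+54+54+21+39 = 588; mod 256 = 76 → 4c.
Outer hash (recomputed tag): sum = 16+226+92+92+92+92+92+76 = 778; mod 256 = 10 → 0a.
Recomputed tag = 0a; claimed = d9 → mismatch.

invalid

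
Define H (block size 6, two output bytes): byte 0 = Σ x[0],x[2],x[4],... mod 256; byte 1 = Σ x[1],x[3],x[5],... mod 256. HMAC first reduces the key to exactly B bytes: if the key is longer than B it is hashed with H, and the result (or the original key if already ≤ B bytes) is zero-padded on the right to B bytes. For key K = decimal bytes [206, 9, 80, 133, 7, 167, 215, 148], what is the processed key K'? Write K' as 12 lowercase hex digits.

fcc900000000

|K| = 8 > B = 6, so first hash the key.
H(K): even-index sum = 508 mod 256 = 252; odd-index sum = 457 mod 256 = 201 → fc c9.
Zero-pad H(K) = fc c9 to 6 bytes: K' = fc c9 00 00 00 00.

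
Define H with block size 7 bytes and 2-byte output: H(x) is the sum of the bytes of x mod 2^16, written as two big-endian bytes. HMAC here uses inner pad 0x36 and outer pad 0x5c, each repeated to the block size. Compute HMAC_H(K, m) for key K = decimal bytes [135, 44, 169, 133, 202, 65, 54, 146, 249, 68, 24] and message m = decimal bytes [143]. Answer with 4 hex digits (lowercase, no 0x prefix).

Key decimal bytes [135, 44, 169, 133, 202, 65, 54, 146, 249, 68, 24] = 87 2c a9 85 ca 41 36 92 f9 44 18 is 11 bytes > B = 7, so hash it first: H(key) = 05 09, then zero-pad to 7 bytes: K' = 05 09 00 00 00 00 00.
K' ⊕ ipad = 33 3f 36 36 36 36 36.  K' ⊕ opad = 59 55 5c 5c 5c 5c 5c.
Inner input = (K'⊕ipad) ∥ m = 33 3f 36 36 36 36 36 ∥ 8f.
Inner hash: sum = 51+63+54+54+54+54+54+143 = 527 → 02 0f.
Outer input = (K'⊕opad) ∥ inner = 59 55 5c 5c 5c 5c 5c ∥ 02 0f.
Outer hash (tag): sum = 89+85+92+92+92+92+92+2+15 = 651 → 02 8b.

028b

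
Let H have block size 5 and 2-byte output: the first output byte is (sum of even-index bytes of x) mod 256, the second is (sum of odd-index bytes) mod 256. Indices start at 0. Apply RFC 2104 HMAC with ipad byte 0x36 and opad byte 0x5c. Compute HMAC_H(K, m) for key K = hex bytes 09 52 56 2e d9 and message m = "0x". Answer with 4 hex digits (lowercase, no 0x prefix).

Key hex bytes 09 52 56 2e d9 is exactly B = 5 bytes: K' = 09 52 56 2e d9.
K' ⊕ ipad = 3f 64 60 18 ef.  K' ⊕ opad = 55 0e 0a 72 85.
Inner input = (K'⊕ipad) ∥ m = 3f 64 60 18 ef ∥ 30 78.
Inner hash: even-index sum = 518 mod 256 = 6; odd-index sum = 172 mod 256 = 172 → 06 ac.
Outer input = (K'⊕opad) ∥ inner = 55 0e 0a 72 85 ∥ 06 ac.
Outer hash (tag): even-index sum = 400 mod 256 = 144; odd-index sum = 134 mod 256 = 134 → 90 86.

9086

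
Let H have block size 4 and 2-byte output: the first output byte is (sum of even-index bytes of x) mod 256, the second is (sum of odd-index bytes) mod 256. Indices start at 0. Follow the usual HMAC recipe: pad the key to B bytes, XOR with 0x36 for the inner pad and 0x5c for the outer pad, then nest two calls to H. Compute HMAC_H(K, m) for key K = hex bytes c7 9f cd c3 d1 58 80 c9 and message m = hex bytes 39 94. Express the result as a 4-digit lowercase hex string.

57ba

Key hex bytes c7 9f cd c3 d1 58 80 c9 is 8 bytes > B = 4, so hash it first: H(key) = e5 83, then zero-pad to 4 bytes: K' = e5 83 00 00.
K' ⊕ ipad = d3 b5 36 36.  K' ⊕ opad = b9 df 5c 5c.
Inner input = (K'⊕ipad) ∥ m = d3 b5 36 36 ∥ 39 94.
Inner hash: even-index sum = 322 mod 256 = 66; odd-index sum = 383 mod 256 = 127 → 42 7f.
Outer input = (K'⊕opad) ∥ inner = b9 df 5c 5c ∥ 42 7f.
Outer hash (tag): even-index sum = 343 mod 256 = 87; odd-index sum = 442 mod 256 = 186 → 57 ba.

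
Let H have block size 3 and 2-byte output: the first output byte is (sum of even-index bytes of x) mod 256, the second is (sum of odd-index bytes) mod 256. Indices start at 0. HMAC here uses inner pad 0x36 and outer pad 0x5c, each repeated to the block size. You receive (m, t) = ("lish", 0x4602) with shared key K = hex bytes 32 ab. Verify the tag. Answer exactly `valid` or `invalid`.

valid

Key hex bytes 32 ab is 2 bytes ≤ B = 3; zero-pad to 3 bytes: K' = 32 ab 00.
K' ⊕ ipad = 04 9d 36; K' ⊕ opad = 6e f7 5c.
Inner hash: even-index sum = 267 mod 256 = 11; odd-index sum = 380 mod 256 = 124 → 0b 7c.
Outer hash (recomputed tag): even-index sum = 326 mod 256 = 70; odd-index sum = 258 mod 256 = 2 → 46 02.
Recomputed tag = 4602; claimed = 4602 → match.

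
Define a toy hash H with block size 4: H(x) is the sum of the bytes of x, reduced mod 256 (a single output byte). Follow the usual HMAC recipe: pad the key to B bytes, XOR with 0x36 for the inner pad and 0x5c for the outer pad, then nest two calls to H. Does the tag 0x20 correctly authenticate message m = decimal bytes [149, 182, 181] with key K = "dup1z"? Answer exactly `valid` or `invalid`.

valid

Key "dup1z" = 64 75 70 31 7a is 5 bytes > B = 4, so hash it first: H(key) = f4, then zero-pad to 4 bytes: K' = f4 00 00 00.
K' ⊕ ipad = c2 36 36 36; K' ⊕ opad = a8 5c 5c 5c.
Inner hash: sum = 194+54+54+54+149+182+181 = 868; mod 256 = 100 → 64.
Outer hash (recomputed tag): sum = 168+92+92+92+100 = 544; mod 256 = 32 → 20.
Recomputed tag = 20; claimed = 20 → match.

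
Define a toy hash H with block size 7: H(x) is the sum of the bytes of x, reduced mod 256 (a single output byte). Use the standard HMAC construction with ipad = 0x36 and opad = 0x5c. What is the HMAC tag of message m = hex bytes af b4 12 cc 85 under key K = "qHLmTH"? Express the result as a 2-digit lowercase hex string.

Key "qHLmTH" = 71 48 4c 6d 54 48 is 6 bytes ≤ B = 7; zero-pad to 7 bytes: K' = 71 48 4c 6d 54 48 00.
K' ⊕ ipad = 47 7e 7a 5b 62 7e 36.  K' ⊕ opad = 2d 14 10 31 08 14 5c.
Inner input = (K'⊕ipad) ∥ m = 47 7e 7a 5b 62 7e 36 ∥ af b4 12 cc 85.
Inner hash: sum = 71+126+122+91+98+126+54+175+180+18+204+133 = 1398; mod 256 = 118 → 76.
Outer input = (K'⊕opad) ∥ inner = 2d 14 10 31 08 14 5c ∥ 76.
Outer hash (tag): sum = 45+20+16+49+8+20+92+118 = 368; mod 256 = 112 → 70.

70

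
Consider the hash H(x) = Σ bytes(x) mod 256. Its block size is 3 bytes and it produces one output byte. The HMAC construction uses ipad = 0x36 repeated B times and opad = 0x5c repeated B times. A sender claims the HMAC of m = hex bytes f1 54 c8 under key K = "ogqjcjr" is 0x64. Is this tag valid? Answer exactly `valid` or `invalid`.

invalid

Key "ogqjcjr" = 6f 67 71 6a 63 6a 72 is 7 bytes > B = 3, so hash it first: H(key) = f0, then zero-pad to 3 bytes: K' = f0 00 00.
K' ⊕ ipad = c6 36 36; K' ⊕ opad = ac 5c 5c.
Inner hash: sum = 198+54+54+241+84+200 = 831; mod 256 = 63 → 3f.
Outer hash (recomputed tag): sum = 172+92+92+63 = 419; mod 256 = 163 → a3.
Recomputed tag = a3; claimed = 64 → mismatch.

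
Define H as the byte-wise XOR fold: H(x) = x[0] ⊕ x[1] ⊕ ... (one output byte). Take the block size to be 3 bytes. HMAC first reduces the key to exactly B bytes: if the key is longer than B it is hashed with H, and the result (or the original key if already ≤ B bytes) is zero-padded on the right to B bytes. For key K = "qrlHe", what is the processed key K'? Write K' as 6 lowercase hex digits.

|K| = 5 > B = 3, so first hash the key.
H(K): XOR 71⊕72⊕6c⊕48⊕65 = 42.
Zero-pad H(K) = 42 to 3 bytes: K' = 42 00 00.

420000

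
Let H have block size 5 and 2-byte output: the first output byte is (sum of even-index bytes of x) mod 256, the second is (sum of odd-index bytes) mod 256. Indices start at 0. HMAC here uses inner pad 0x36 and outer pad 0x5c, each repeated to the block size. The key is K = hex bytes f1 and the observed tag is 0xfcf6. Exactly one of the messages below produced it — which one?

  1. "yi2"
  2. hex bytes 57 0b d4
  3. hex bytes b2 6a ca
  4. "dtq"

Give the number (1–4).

Key hex bytes f1 is 1 byte ≤ B = 5; zero-pad to 5 bytes: K' = f1 00 00 00 00.
K' ⊕ ipad = c7 36 36 36 36; K' ⊕ opad = ad 5c 5c 5c 5c.
m1: inner = H(c7 36 36 36 36 79 69 32) = 9c 17; tag = H(ad 5c 5c 5c 5c 9c 17) = 7c54
m2: inner = H(c7 36 36 36 36 57 0b d4) = 3e 97; tag = H(ad 5c 5c 5c 5c 3e 97) = fcf6 ← matches
m3: inner = H(c7 36 36 36 36 b2 6a ca) = 9d e8; tag = H(ad 5c 5c 5c 5c 9d e8) = 4d55
m4: inner = H(c7 36 36 36 36 64 74 71) = a7 41; tag = H(ad 5c 5c 5c 5c a7 41) = a65f

2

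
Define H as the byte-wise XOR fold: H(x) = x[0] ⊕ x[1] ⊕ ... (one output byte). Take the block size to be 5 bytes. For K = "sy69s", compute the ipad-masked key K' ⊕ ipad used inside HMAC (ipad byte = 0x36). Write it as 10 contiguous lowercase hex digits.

Key "sy69s" = 73 79 36 39 73 is exactly B = 5 bytes: K' = 73 79 36 39 73.
XOR each byte with 0x36: 73⊕36=45, 79⊕36=4f, 36⊕36=00, 39⊕36=0f, 73⊕36=45.

454f000f45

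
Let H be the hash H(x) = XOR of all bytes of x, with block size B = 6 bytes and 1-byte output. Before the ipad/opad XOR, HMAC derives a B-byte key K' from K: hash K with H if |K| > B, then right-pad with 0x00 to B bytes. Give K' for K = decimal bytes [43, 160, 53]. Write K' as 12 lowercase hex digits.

Key decimal bytes [43, 160, 53] = 2b a0 35 is 3 bytes ≤ B = 6; zero-pad to 6 bytes: K' = 2b a0 35 00 00 00.

2ba035000000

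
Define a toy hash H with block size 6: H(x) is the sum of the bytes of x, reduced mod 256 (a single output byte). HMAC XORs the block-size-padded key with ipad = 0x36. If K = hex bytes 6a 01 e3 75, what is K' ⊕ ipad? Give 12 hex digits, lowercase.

5c37d5433636

Key hex bytes 6a 01 e3 75 is 4 bytes ≤ B = 6; zero-pad to 6 bytes: K' = 6a 01 e3 75 00 00.
XOR each byte with 0x36: 6a⊕36=5c, 01⊕36=37, e3⊕36=d5, 75⊕36=43, 00⊕36=36, 00⊕36=36.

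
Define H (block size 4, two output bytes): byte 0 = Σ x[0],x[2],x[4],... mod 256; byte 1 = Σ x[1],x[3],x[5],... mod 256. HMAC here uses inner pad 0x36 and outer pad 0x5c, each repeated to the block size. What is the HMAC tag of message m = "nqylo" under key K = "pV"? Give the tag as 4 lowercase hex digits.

Key "pV" = 70 56 is 2 bytes ≤ B = 4; zero-pad to 4 bytes: K' = 70 56 00 00.
K' ⊕ ipad = 46 60 36 36.  K' ⊕ opad = 2c 0a 5c 5c.
Inner input = (K'⊕ipad) ∥ m = 46 60 36 36 ∥ 6e 71 79 6c 6f.
Inner hash: even-index sum = 466 mod 256 = 210; odd-index sum = 371 mod 256 = 115 → d2 73.
Outer input = (K'⊕opad) ∥ inner = 2c 0a 5c 5c ∥ d2 73.
Outer hash (tag): even-index sum = 346 mod 256 = 90; odd-index sum = 217 mod 256 = 217 → 5a d9.

5ad9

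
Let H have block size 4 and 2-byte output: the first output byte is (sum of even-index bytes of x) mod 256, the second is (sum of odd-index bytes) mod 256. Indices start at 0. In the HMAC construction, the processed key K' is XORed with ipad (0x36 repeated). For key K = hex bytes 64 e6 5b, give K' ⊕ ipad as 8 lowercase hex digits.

52d06d36

Key hex bytes 64 e6 5b is 3 bytes ≤ B = 4; zero-pad to 4 bytes: K' = 64 e6 5b 00.
XOR each byte with 0x36: 64⊕36=52, e6⊕36=d0, 5b⊕36=6d, 00⊕36=36.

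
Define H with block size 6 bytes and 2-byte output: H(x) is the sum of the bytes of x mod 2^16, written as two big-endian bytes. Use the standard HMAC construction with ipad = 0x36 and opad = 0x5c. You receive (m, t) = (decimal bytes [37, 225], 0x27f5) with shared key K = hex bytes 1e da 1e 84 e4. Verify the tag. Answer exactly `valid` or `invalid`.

Key hex bytes 1e da 1e 84 e4 is 5 bytes ≤ B = 6; zero-pad to 6 bytes: K' = 1e da 1e 84 e4 00.
K' ⊕ ipad = 28 ec 28 b2 d2 36; K' ⊕ opad = 42 86 42 d8 b8 5c.
Inner hash: sum = 40+236+40+178+210+54+37+225 = 1020 → 03 fc.
Outer hash (recomputed tag): sum = 66+134+66+216+184+92+3+252 = 1013 → 03 f5.
Recomputed tag = 03f5; claimed = 27f5 → mismatch.

invalid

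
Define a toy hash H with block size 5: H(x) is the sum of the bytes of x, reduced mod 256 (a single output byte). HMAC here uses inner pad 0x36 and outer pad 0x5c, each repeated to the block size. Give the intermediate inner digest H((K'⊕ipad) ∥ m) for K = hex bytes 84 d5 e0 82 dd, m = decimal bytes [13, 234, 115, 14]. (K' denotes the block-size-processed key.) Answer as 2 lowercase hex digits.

Key hex bytes 84 d5 e0 82 dd is exactly B = 5 bytes: K' = 84 d5 e0 82 dd.
K' ⊕ ipad = b2 e3 d6 b4 eb.
Inner input = b2 e3 d6 b4 eb ∥ 0d ea 73 0e.
Inner hash: sum = 178+227+214+180+235+13+234+115+14 = 1410; mod 256 = 130 → 82.

82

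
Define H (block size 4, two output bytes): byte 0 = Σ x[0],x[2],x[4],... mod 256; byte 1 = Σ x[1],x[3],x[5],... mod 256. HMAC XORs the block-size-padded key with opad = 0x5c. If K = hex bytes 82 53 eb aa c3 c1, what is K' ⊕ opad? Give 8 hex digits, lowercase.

6ce25c5c

Key hex bytes 82 53 eb aa c3 c1 is 6 bytes > B = 4, so hash it first: H(key) = 30 be, then zero-pad to 4 bytes: K' = 30 be 00 00.
XOR each byte with 0x5c: 30⊕5c=6c, be⊕5c=e2, 00⊕5c=5c, 00⊕5c=5c.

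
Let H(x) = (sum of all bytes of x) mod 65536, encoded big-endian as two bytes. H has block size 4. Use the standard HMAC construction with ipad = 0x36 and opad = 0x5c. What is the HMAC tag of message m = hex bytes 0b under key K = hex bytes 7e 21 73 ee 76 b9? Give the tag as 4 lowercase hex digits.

024f

Key hex bytes 7e 21 73 ee 76 b9 is 6 bytes > B = 4, so hash it first: H(key) = 03 2f, then zero-pad to 4 bytes: K' = 03 2f 00 00.
K' ⊕ ipad = 35 19 36 36.  K' ⊕ opad = 5f 73 5c 5c.
Inner input = (K'⊕ipad) ∥ m = 35 19 36 36 ∥ 0b.
Inner hash: sum = 53+25+54+54+11 = 197 → 00 c5.
Outer input = (K'⊕opad) ∥ inner = 5f 73 5c 5c ∥ 00 c5.
Outer hash (tag): sum = 95+115+92+92+0+197 = 591 → 02 4f.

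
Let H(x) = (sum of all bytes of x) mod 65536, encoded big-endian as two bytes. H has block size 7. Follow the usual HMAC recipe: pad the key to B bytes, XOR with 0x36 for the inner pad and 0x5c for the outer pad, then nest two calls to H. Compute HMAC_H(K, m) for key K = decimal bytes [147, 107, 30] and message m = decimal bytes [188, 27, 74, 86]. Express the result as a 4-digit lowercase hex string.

0334

Key decimal bytes [147, 107, 30] = 93 6b 1e is 3 bytes ≤ B = 7; zero-pad to 7 bytes: K' = 93 6b 1e 00 00 00 00.
K' ⊕ ipad = a5 5d 28 36 36 36 36.  K' ⊕ opad = cf 37 42 5c 5c 5c 5c.
Inner input = (K'⊕ipad) ∥ m = a5 5d 28 36 36 36 36 ∥ bc 1b 4a 56.
Inner hash: sum = 165+93+40+54+54+54+54+188+27+74+86 = 889 → 03 79.
Outer input = (K'⊕opad) ∥ inner = cf 37 42 5c 5c 5c 5c ∥ 03 79.
Outer hash (tag): sum = 207+55+66+92+92+92+92+3+121 = 820 → 03 34.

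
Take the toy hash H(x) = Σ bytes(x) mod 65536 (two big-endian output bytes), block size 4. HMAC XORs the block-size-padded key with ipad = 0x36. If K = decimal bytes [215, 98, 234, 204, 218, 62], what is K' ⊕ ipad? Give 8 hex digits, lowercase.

Key decimal bytes [215, 98, 234, 204, 218, 62] = d7 62 ea cc da 3e is 6 bytes > B = 4, so hash it first: H(key) = 04 07, then zero-pad to 4 bytes: K' = 04 07 00 00.
XOR each byte with 0x36: 04⊕36=32, 07⊕36=31, 00⊕36=36, 00⊕36=36.

32313636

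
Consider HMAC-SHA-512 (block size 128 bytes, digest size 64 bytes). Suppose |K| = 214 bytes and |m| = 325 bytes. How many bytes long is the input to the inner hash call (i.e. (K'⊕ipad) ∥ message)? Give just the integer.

453

Key is 214 > 128 bytes, so it is hashed to 64 bytes then zero-padded to 128: |K'| = 128.
Inner input = (K'⊕ipad) ∥ m → 128 + 325 = 453 bytes.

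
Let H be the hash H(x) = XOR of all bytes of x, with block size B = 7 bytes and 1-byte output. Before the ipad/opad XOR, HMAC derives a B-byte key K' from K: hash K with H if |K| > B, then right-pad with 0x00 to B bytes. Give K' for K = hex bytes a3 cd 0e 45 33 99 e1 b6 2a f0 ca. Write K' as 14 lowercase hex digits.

c8000000000000

|K| = 11 > B = 7, so first hash the key.
H(K): XOR a3⊕cd⊕0e⊕45⊕33⊕99⊕e1⊕b6⊕2a⊕f0⊕ca = c8.
Zero-pad H(K) = c8 to 7 bytes: K' = c8 00 00 00 00 00 00.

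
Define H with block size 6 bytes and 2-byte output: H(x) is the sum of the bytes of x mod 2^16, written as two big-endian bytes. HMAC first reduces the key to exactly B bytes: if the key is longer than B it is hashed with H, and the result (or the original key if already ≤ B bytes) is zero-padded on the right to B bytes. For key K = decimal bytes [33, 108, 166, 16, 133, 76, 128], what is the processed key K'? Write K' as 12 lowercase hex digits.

029400000000

|K| = 7 > B = 6, so first hash the key.
H(K): sum = 33+108+166+16+133+76+128 = 660 → 02 94.
Zero-pad H(K) = 02 94 to 6 bytes: K' = 02 94 00 00 00 00.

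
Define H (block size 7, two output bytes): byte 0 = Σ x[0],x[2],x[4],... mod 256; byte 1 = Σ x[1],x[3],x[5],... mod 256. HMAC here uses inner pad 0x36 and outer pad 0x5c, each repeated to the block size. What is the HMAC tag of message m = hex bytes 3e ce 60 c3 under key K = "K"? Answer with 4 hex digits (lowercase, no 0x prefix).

Key "K" = 4b is 1 byte ≤ B = 7; zero-pad to 7 bytes: K' = 4b 00 00 00 00 00 00.
K' ⊕ ipad = 7d 36 36 36 36 36 36.  K' ⊕ opad = 17 5c 5c 5c 5c 5c 5c.
Inner input = (K'⊕ipad) ∥ m = 7d 36 36 36 36 36 36 ∥ 3e ce 60 c3.
Inner hash: even-index sum = 688 mod 256 = 176; odd-index sum = 320 mod 256 = 64 → b0 40.
Outer input = (K'⊕opad) ∥ inner = 17 5c 5c 5c 5c 5c 5c ∥ b0 40.
Outer hash (tag): even-index sum = 363 mod 256 = 107; odd-index sum = 452 mod 256 = 196 → 6b c4.

6bc4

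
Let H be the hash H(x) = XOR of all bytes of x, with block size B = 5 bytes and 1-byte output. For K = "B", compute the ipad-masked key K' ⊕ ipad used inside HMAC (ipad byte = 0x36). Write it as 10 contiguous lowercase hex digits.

Key "B" = 42 is 1 byte ≤ B = 5; zero-pad to 5 bytes: K' = 42 00 00 00 00.
XOR each byte with 0x36: 42⊕36=74, 00⊕36=36, 00⊕36=36, 00⊕36=36, 00⊕36=36.

7436363636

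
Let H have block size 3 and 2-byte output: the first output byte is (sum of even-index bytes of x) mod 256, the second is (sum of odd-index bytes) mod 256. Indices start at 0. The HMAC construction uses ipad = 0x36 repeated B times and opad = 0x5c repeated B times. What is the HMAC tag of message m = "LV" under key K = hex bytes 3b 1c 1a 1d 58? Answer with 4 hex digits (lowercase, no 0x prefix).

Key hex bytes 3b 1c 1a 1d 58 is 5 bytes > B = 3, so hash it first: H(key) = ad 39, then zero-pad to 3 bytes: K' = ad 39 00.
K' ⊕ ipad = 9b 0f 36.  K' ⊕ opad = f1 65 5c.
Inner input = (K'⊕ipad) ∥ m = 9b 0f 36 ∥ 4c 56.
Inner hash: even-index sum = 295 mod 256 = 39; odd-index sum = 91 mod 256 = 91 → 27 5b.
Outer input = (K'⊕opad) ∥ inner = f1 65 5c ∥ 27 5b.
Outer hash (tag): even-index sum = 424 mod 256 = 168; odd-index sum = 140 mod 256 = 140 → a8 8c.

a88c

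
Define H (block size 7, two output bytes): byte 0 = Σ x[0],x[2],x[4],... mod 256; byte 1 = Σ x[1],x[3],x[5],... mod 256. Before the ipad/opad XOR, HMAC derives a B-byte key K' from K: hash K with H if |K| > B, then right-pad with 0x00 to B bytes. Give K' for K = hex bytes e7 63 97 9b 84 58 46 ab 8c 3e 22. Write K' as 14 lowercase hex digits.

|K| = 11 > B = 7, so first hash the key.
H(K): even-index sum = 758 mod 256 = 246; odd-index sum = 575 mod 256 = 63 → f6 3f.
Zero-pad H(K) = f6 3f to 7 bytes: K' = f6 3f 00 00 00 00 00.

f63f0000000000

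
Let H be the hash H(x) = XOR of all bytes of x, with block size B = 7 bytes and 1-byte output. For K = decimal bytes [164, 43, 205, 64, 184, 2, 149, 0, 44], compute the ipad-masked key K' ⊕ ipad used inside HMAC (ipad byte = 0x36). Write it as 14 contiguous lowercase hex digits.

37363636363636

Key decimal bytes [164, 43, 205, 64, 184, 2, 149, 0, 44] = a4 2b cd 40 b8 02 95 00 2c is 9 bytes > B = 7, so hash it first: H(key) = 01, then zero-pad to 7 bytes: K' = 01 00 00 00 00 00 00.
XOR each byte with 0x36: 01⊕36=37, 00⊕36=36, 00⊕36=36, 00⊕36=36, 00⊕36=36, 00⊕36=36, 00⊕36=36.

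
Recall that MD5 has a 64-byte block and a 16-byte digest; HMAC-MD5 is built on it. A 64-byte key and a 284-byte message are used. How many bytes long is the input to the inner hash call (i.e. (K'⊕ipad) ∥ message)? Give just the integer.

348

Key is 64 ≤ 64 bytes, zero-padded: |K'| = 64.
Inner input = (K'⊕ipad) ∥ m → 64 + 284 = 348 bytes.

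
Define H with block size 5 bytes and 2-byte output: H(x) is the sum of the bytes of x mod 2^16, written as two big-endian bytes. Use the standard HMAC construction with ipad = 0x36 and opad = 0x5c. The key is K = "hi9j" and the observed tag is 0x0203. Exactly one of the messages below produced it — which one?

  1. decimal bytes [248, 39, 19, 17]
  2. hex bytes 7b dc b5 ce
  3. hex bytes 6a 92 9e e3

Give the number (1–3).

Key "hi9j" = 68 69 39 6a is 4 bytes ≤ B = 5; zero-pad to 5 bytes: K' = 68 69 39 6a 00.
K' ⊕ ipad = 5e 5f 0f 5c 36; K' ⊕ opad = 34 35 65 36 5c.
m1: inner = H(5e 5f 0f 5c 36 f8 27 13 11) = 02 a1; tag = H(34 35 65 36 5c 02 a1) = 0203 ← matches
m2: inner = H(5e 5f 0f 5c 36 7b dc b5 ce) = 04 38; tag = H(34 35 65 36 5c 04 38) = 019c
m3: inner = H(5e 5f 0f 5c 36 6a 92 9e e3) = 03 db; tag = H(34 35 65 36 5c 03 db) = 023e

1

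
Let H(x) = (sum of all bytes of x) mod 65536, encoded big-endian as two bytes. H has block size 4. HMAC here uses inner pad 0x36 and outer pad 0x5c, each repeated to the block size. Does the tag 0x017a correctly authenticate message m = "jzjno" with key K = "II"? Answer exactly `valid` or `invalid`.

valid

Key "II" = 49 49 is 2 bytes ≤ B = 4; zero-pad to 4 bytes: K' = 49 49 00 00.
K' ⊕ ipad = 7f 7f 36 36; K' ⊕ opad = 15 15 5c 5c.
Inner hash: sum = 127+127+54+54+106+122+106+110+111 = 917 → 03 95.
Outer hash (recomputed tag): sum = 21+21+92+92+3+149 = 378 → 01 7a.
Recomputed tag = 017a; claimed = 017a → match.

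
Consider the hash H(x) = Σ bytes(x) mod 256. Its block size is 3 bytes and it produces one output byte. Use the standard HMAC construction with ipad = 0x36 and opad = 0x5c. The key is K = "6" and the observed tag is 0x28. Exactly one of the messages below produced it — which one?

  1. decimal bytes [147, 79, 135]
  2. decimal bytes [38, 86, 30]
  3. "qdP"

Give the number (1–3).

2

Key "6" = 36 is 1 byte ≤ B = 3; zero-pad to 3 bytes: K' = 36 00 00.
K' ⊕ ipad = 00 36 36; K' ⊕ opad = 6a 5c 5c.
m1: inner = H(00 36 36 93 4f 87) = d5; tag = H(6a 5c 5c d5) = f7
m2: inner = H(00 36 36 26 56 1e) = 06; tag = H(6a 5c 5c 06) = 28 ← matches
m3: inner = H(00 36 36 71 64 50) = 91; tag = H(6a 5c 5c 91) = b3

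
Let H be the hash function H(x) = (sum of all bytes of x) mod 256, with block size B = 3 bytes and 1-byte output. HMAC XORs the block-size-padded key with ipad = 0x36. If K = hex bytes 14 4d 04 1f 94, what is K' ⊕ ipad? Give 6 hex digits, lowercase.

2e3636

Key hex bytes 14 4d 04 1f 94 is 5 bytes > B = 3, so hash it first: H(key) = 18, then zero-pad to 3 bytes: K' = 18 00 00.
XOR each byte with 0x36: 18⊕36=2e, 00⊕36=36, 00⊕36=36.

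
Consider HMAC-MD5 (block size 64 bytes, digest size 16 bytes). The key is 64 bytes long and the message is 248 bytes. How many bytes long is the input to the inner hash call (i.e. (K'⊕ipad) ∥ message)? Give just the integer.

312

Key is 64 ≤ 64 bytes, zero-padded: |K'| = 64.
Inner input = (K'⊕ipad) ∥ m → 64 + 248 = 312 bytes.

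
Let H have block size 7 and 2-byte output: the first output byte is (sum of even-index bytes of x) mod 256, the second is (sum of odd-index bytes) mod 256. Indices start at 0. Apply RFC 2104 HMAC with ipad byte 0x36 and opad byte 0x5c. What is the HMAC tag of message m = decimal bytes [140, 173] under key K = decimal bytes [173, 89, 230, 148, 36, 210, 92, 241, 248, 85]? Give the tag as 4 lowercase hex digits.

Key decimal bytes [173, 89, 230, 148, 36, 210, 92, 241, 248, 85] = ad 59 e6 94 24 d2 5c f1 f8 55 is 10 bytes > B = 7, so hash it first: H(key) = 0b 05, then zero-pad to 7 bytes: K' = 0b 05 00 00 00 00 00.
K' ⊕ ipad = 3d 33 36 36 36 36 36.  K' ⊕ opad = 57 59 5c 5c 5c 5c 5c.
Inner input = (K'⊕ipad) ∥ m = 3d 33 36 36 36 36 36 ∥ 8c ad.
Inner hash: even-index sum = 396 mod 256 = 140; odd-index sum = 299 mod 256 = 43 → 8c 2b.
Outer input = (K'⊕opad) ∥ inner = 57 59 5c 5c 5c 5c 5c ∥ 8c 2b.
Outer hash (tag): even-index sum = 406 mod 256 = 150; odd-index sum = 413 mod 256 = 157 → 96 9d.

969d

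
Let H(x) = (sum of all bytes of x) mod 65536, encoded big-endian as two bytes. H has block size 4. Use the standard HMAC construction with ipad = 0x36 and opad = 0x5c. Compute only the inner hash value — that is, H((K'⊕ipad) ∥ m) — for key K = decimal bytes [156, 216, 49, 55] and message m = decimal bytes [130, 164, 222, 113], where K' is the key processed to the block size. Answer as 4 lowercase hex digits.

0415

Key decimal bytes [156, 216, 49, 55] = 9c d8 31 37 is exactly B = 4 bytes: K' = 9c d8 31 37.
K' ⊕ ipad = aa ee 07 01.
Inner input = aa ee 07 01 ∥ 82 a4 de 71.
Inner hash: sum = 170+238+7+1+130+164+222+113 = 1045 → 04 15.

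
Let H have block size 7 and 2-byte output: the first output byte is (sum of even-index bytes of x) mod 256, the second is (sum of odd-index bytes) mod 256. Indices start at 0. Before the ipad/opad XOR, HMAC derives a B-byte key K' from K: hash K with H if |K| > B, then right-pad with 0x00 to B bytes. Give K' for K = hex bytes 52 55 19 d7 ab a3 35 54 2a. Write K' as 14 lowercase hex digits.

|K| = 9 > B = 7, so first hash the key.
H(K): even-index sum = 373 mod 256 = 117; odd-index sum = 547 mod 256 = 35 → 75 23.
Zero-pad H(K) = 75 23 to 7 bytes: K' = 75 23 00 00 00 00 00.

75230000000000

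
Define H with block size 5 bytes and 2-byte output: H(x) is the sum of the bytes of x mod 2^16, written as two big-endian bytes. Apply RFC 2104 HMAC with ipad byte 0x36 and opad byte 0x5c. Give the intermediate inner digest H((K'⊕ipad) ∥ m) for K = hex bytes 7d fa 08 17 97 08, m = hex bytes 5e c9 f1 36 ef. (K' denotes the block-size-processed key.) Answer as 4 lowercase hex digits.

0416

Key hex bytes 7d fa 08 17 97 08 is 6 bytes > B = 5, so hash it first: H(key) = 02 35, then zero-pad to 5 bytes: K' = 02 35 00 00 00.
K' ⊕ ipad = 34 03 36 36 36.
Inner input = 34 03 36 36 36 ∥ 5e c9 f1 36 ef.
Inner hash: sum = 52+3+54+54+54+94+201+241+54+239 = 1046 → 04 16.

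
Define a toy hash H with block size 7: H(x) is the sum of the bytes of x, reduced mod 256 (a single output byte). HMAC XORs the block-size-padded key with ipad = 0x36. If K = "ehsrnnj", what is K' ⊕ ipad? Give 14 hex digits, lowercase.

535e454458585c

Key "ehsrnnj" = 65 68 73 72 6e 6e 6a is exactly B = 7 bytes: K' = 65 68 73 72 6e 6e 6a.
XOR each byte with 0x36: 65⊕36=53, 68⊕36=5e, 73⊕36=45, 72⊕36=44, 6e⊕36=58, 6e⊕36=58, 6a⊕36=5c.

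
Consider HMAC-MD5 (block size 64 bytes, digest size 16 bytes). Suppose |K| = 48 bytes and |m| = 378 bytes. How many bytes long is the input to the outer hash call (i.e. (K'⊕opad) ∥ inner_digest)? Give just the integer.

Key is 48 ≤ 64 bytes, zero-padded: |K'| = 64.
Outer input = (K'⊕opad) ∥ H(inner) → 64 + 16 = 80 bytes.

80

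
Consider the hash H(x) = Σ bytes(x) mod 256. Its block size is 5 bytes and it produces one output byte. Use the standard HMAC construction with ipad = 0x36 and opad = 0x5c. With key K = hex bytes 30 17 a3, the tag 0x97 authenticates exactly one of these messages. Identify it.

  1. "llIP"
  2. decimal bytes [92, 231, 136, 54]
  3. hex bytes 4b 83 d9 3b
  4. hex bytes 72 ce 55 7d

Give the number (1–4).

Key hex bytes 30 17 a3 is 3 bytes ≤ B = 5; zero-pad to 5 bytes: K' = 30 17 a3 00 00.
K' ⊕ ipad = 06 21 95 36 36; K' ⊕ opad = 6c 4b ff 5c 5c.
m1: inner = H(06 21 95 36 36 6c 6c 49 50) = 99; tag = H(6c 4b ff 5c 5c 99) = 07
m2: inner = H(06 21 95 36 36 5c e7 88 36) = 29; tag = H(6c 4b ff 5c 5c 29) = 97 ← matches
m3: inner = H(06 21 95 36 36 4b 83 d9 3b) = 0a; tag = H(6c 4b ff 5c 5c 0a) = 78
m4: inner = H(06 21 95 36 36 72 ce 55 7d) = 3a; tag = H(6c 4b ff 5c 5c 3a) = a8

2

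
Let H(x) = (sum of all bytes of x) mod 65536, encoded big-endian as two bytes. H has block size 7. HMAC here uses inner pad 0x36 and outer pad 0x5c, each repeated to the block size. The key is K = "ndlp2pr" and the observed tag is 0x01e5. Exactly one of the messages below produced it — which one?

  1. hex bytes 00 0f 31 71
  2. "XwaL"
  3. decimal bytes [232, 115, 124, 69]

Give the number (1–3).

Key "ndlp2pr" = 6e 64 6c 70 32 70 72 is exactly B = 7 bytes: K' = 6e 64 6c 70 32 70 72.
K' ⊕ ipad = 58 52 5a 46 04 46 44; K' ⊕ opad = 32 38 30 2c 6e 2c 2e.
m1: inner = H(58 52 5a 46 04 46 44 00 0f 31 71) = 02 89; tag = H(32 38 30 2c 6e 2c 2e 02 89) = 0219
m2: inner = H(58 52 5a 46 04 46 44 58 77 61 4c) = 03 54; tag = H(32 38 30 2c 6e 2c 2e 03 54) = 01e5 ← matches
m3: inner = H(58 52 5a 46 04 46 44 e8 73 7c 45) = 03 f4; tag = H(32 38 30 2c 6e 2c 2e 03 f4) = 0285

2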